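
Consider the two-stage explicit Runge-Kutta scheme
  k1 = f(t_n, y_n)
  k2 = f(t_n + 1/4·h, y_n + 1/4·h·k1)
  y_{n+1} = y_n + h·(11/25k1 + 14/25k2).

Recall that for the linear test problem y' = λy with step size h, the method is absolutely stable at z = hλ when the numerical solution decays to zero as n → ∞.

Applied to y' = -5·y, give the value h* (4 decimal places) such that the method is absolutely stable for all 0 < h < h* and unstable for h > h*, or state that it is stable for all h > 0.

(-7.1429,0); λ=-5 ⇒ h* = (50/7)/5 = 1.4286.

With y'=λy (z=hλ):
  k1=λy_n ⇒ h·k1=z·y_n;  k2=λ(1+1/4z)y_n ⇒ h·k2=z(1+1/4z)y_n
  y_{n+1}/y_n = 1 + 11/25z + 14/25z(1+1/4z) = 1 + z + 7/50z²
  Hence R(z) = 1 + z + 7/50z².

Find x<0 with |R(x)|<1.
x=-1.47: |R|=0.1675
R=1: x+7/50x²=0 ⇒ x=−50/7=-7.1429; min R=1−1/(4·7/50)=-0.7857>−1
Confirm numerically:
  x=-5.795: |R|=0.09352 <1
  x=-5.485: |R|=0.27307 <1
  x=-5.283: |R|=0.37559 <1
  x=-3.067: |R|=0.75009 <1
  x=-7.729: |R|=1.63424 >1
  x=-7.530: |R|=1.40813 >1
  x=-7.264: |R|=1.12320 >1
Interval (-7.1429, 0).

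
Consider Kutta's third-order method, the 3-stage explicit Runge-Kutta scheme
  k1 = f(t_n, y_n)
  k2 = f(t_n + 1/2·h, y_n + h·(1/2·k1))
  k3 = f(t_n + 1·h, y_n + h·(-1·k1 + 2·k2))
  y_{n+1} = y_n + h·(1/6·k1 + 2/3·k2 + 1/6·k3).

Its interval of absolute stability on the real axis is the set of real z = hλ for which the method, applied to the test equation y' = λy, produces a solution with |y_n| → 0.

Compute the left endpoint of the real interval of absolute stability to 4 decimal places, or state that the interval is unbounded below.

z* = -2.5127.

With y'=λy (z=hλ):
  order 3, 3-stage ⇒ R(z)=1+z+z^2/2+z^3/6
  (e.g. R(-0.71)=0.48240, |R|=0.48240)

Boundary: |R(x)|=1, x<0.
x=-0.71: |R|=0.4824
|R(-2.66)|=1.2590 |R(-2.56)|=1.0794 |R(-0.81)|=0.4295
Bisect:
  x_lo=-2.8813 |R|=1.7171  x_hi=-0.1774 |R|=0.8374
  mid=-1.52936 |R|=0.04393 →hi
  mid=-2.20534 |R|=0.56120 →hi
  mid=-2.54333 |R|=1.05100 →lo
  mid=-2.37434 |R|=0.78648 →hi
  mid=-2.45883 |R|=0.91353 →hi
  mid=-2.50108 |R|=0.98093 →hi
  mid=-2.52221 |R|=1.01563 →lo
  mid=-2.51165 |R|=0.99819 →hi
  ...
  [-2.51280,-2.51264] ⇒ x*=-2.5127
Interval (-2.5127, 0).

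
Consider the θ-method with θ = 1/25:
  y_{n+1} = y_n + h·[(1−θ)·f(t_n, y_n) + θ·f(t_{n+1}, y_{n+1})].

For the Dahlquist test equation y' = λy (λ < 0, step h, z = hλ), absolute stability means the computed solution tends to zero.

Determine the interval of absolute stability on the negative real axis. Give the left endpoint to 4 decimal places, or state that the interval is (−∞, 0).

(-2.1739, 0).

Set f=λy, z=hλ:
  y_{n+1} = y_n + z·[24/25·y_n + 1/25·y_{n+1}] ⇒ (1 − 1/25z)y_{n+1} = (1 + 24/25z)y_n
  so R(z) = (1 + 24/25z)/(1 − 1/25z).

Boundary: |R(x)|=1, x<0.
x=-0.57: |R|=0.4427
R=−1: 1+24/25x = −1+1/25x ⇒ -23/25x=2 ⇒ x=2/(-23/25)=-2.1739
Confirm numerically:
  x=-1.243: |R|=0.18413 <1
  x=-1.013: |R|=0.02645 <1
  x=-0.943: |R|=0.09128 <1
  x=-2.523: |R|=1.29172 >1
  x=-2.362: |R|=1.15810 >1
Stable set (-2.1739, 0).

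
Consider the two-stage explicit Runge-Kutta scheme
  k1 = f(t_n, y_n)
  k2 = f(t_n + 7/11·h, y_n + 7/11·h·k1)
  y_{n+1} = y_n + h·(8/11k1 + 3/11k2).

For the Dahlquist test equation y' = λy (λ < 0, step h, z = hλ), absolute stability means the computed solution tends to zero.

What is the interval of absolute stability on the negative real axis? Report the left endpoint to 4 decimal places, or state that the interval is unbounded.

With y'=λy (z=hλ):
  k1=λy_n ⇒ h·k1=z·y_n;  k2=λ(1+7/11z)y_n ⇒ h·k2=z(1+7/11z)y_n
  y_{n+1}/y_n = 1 + 8/11z + 3/11z(1+7/11z) = 1 + z + 21/121z²
  Hence R(z) = 1 + z + 21/121z².

Boundary: |R(x)|=1, x<0.
x=-0.75: |R|=0.3476
R=1: x+21/121x²=0 ⇒ x=−121/21=-5.7619; min R=1−1/(4·21/121)=-0.4405>−1
Confirm numerically:
  x=-5.691: |R|=0.92997 <1
  x=-5.386: |R|=0.64862 <1
  x=-3.079: |R|=0.43367 <1
  x=-6.328: |R|=1.62171 >1
  x=-6.267: |R|=1.54937 >1
  x=-6.047: |R|=1.29920 >1
Stable set (-5.7619, 0).

z∈(-5.7619,0).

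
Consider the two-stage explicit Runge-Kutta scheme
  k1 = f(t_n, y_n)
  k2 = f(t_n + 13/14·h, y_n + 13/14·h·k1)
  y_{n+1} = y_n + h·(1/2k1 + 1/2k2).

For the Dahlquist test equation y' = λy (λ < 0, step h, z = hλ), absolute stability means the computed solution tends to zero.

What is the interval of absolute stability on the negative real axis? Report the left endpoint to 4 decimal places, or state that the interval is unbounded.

On y'=λy, z=hλ:
  k1=λy_n ⇒ h·k1=z·y_n;  k2=λ(1+13/14z)y_n ⇒ h·k2=z(1+13/14z)y_n
  y_{n+1}/y_n = 1 + 1/2z + 1/2z(1+13/14z) = 1 + z + 13/28z²
  ⇒ R(z) = 1 + z + 13/28z².

Find x<0 with |R(x)|<1.
x=-1.78: |R|=0.6910
R=1: x+13/28x²=0 ⇒ x=−28/13=-2.1538; min R=1−1/(4·13/28)=0.4615>−1
Confirm numerically:
  x=-1.417: |R|=0.51523 <1
  x=-1.203: |R|=0.46892 <1
  x=-0.934: |R|=0.47102 <1
  x=-2.665: |R|=1.63246 >1
  x=-2.482: |R|=1.37815 >1
So |R|<1 on (-2.1538, 0).

z∈(-2.1538,0).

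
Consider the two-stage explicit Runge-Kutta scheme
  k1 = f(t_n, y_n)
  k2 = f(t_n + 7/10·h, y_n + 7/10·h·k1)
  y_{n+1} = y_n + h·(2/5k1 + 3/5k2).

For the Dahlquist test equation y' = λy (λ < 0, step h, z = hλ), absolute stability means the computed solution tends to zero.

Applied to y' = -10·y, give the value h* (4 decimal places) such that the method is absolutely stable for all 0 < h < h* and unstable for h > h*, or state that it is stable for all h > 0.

Test eqn y'=λy, z=hλ:
  k1=λy_n ⇒ h·k1=z·y_n;  k2=λ(1+7/10z)y_n ⇒ h·k2=z(1+7/10z)y_n
  y_{n+1}/y_n = 1 + 2/5z + 3/5z(1+7/10z) = 1 + z + 21/50z²
  Hence R(z) = 1 + z + 21/50z².

Need |R(x)|<1, x<0.
x=-1.18: |R|=0.4048
R=1: x+21/50x²=0 ⇒ x=−50/21=-2.3810; min R=1−1/(4·21/50)=0.4048>−1
Confirm numerically:
  x=-1.834: |R|=0.57869 <1
  x=-1.816: |R|=0.56910 <1
  x=-1.486: |R|=0.44144 <1
  x=-1.033: |R|=0.41518 <1
  x=-2.803: |R|=1.49686 >1
  x=-2.746: |R|=1.42102 >1
  x=-2.594: |R|=1.23211 >1
Stable set (-2.3810, 0).

(-2.3810,0); λ=-10 ⇒ h* = (50/21)/10 = 0.2381.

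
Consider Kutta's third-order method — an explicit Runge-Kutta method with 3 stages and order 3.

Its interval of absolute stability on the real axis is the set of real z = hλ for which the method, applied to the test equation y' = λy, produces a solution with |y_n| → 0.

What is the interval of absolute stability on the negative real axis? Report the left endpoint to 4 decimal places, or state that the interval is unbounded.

Set f=λy, z=hλ:
  order 3, 3-stage ⇒ R(z)=1+z+z^2/2+z^3/6
  (e.g. R(-0.66)=0.50988, |R|=0.50988)

Boundary: |R(x)|=1, x<0.
x=-0.66: |R|=0.5099
|R(-1.66)|=0.0446 |R(-1.21)|=0.2268 |R(-0.53)|=0.5856
Bisect:
  x_lo=-3.1237 |R|=2.3249  x_hi=-0.3050 |R|=0.7368
  mid=-1.71438 |R|=0.08462 →hi
  mid=-2.41904 |R|=0.85244 →hi
  mid=-2.77138 |R|=1.47872 →lo
  mid=-2.59521 |R|=1.14083 →lo
  mid=-2.50713 |R|=0.99079 →hi
  mid=-2.55117 |R|=1.06430 →lo
  mid=-2.52915 |R|=1.02717 →lo
  mid=-2.51814 |R|=1.00889 →lo
  mid=-2.51263 |R|=0.99982 →hi
  mid=-2.51539 |R|=1.00435 →lo
  ...
  [-2.51281,-2.51263] ⇒ x*=-2.5127
So |R|<1 on (-2.5127, 0).

(-2.5127, 0).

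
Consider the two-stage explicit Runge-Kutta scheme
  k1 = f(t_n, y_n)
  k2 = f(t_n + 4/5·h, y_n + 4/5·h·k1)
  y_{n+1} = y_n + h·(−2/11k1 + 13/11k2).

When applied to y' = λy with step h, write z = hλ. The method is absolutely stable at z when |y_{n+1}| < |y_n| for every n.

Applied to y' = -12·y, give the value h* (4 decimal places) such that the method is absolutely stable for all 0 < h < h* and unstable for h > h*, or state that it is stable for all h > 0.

Test eqn y'=λy, z=hλ:
  k1=λy_n ⇒ h·k1=z·y_n;  k2=λ(1+4/5z)y_n ⇒ h·k2=z(1+4/5z)y_n
  y_{n+1}/y_n = 1 − 2/11z + 13/11z(1+4/5z) = 1 + z + 52/55z²
  R(z) = 1 + z + 52/55z².

Need |R(x)|<1, x<0.
x=-0.99: |R|=0.9366
R=1: x+52/55x²=0 ⇒ x=−55/52=-1.0577; min R=1−1/(4·52/55)=0.7356>−1
Confirm numerically:
  x=-0.907: |R|=0.87078 <1
  x=-0.834: |R|=0.82362 <1
  x=-0.802: |R|=0.80612 <1
  x=-0.658: |R|=0.75135 <1
  x=-1.536: |R|=1.69461 >1
  x=-1.489: |R|=1.60719 >1
Stable set (-1.0577, 0).

(-1.0577,0); λ=-12 ⇒ h* = (55/52)/12 = 0.0881.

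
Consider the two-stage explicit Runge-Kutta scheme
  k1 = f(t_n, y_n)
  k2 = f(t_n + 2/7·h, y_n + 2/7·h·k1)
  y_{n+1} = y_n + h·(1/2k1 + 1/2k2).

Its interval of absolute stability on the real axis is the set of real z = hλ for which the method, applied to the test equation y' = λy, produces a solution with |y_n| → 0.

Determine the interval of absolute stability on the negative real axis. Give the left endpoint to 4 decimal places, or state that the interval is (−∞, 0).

With y'=λy (z=hλ):
  k1=λy_n ⇒ h·k1=z·y_n;  k2=λ(1+2/7z)y_n ⇒ h·k2=z(1+2/7z)y_n
  y_{n+1}/y_n = 1 + 1/2z + 1/2z(1+2/7z) = 1 + z + 1/7z²
  Hence R(z) = 1 + z + 1/7z².

Need |R(x)|<1, x<0.
x=-1.21: |R|=0.0008
R=1: x+1/7x²=0 ⇒ x=−7=-7.0000; min R=1−1/(4·1/7)=-0.7500>−1
Confirm numerically:
  x=-5.626: |R|=0.10430 <1
  x=-3.774: |R|=0.73927 <1
  x=-3.418: |R|=0.74904 <1
  x=-7.511: |R|=1.54830 >1
  x=-7.025: |R|=1.02509 >1
Stable set (-7.0000, 0).

z∈(-7.0000,0).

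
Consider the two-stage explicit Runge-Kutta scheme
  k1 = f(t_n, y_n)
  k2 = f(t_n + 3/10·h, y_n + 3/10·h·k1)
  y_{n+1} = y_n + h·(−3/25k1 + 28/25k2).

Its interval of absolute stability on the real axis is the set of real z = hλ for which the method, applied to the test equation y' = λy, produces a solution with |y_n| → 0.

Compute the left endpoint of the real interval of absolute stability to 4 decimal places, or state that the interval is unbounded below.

z* = -2.9762.

Set f=λy, z=hλ:
  k1=λy_n ⇒ h·k1=z·y_n;  k2=λ(1+3/10z)y_n ⇒ h·k2=z(1+3/10z)y_n
  y_{n+1}/y_n = 1 − 3/25z + 28/25z(1+3/10z) = 1 + z + 42/125z²
  ⇒ R(z) = 1 + z + 42/125z².

Need |R(x)|<1, x<0.
x=-0.86: |R|=0.3885
R=1: x+42/125x²=0 ⇒ x=−125/42=-2.9762; min R=1−1/(4·42/125)=0.2560>−1
Confirm numerically:
  x=-1.970: |R|=0.33398 <1
  x=-1.718: |R|=0.27371 <1
  x=-1.571: |R|=0.25826 <1
  x=-3.518: |R|=1.64044 >1
  x=-3.349: |R|=1.41951 >1
Interval (-2.9762, 0).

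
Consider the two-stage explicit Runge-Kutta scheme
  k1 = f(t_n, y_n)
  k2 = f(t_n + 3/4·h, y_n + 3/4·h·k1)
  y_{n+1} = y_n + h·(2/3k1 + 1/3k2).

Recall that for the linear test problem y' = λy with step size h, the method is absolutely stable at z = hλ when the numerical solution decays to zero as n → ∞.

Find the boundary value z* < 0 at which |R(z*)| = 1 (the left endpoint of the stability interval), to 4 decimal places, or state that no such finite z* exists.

z* = -4.0000.

Set f=λy, z=hλ:
  k1=λy_n ⇒ h·k1=z·y_n;  k2=λ(1+3/4z)y_n ⇒ h·k2=z(1+3/4z)y_n
  y_{n+1}/y_n = 1 + 2/3z + 1/3z(1+3/4z) = 1 + z + 1/4z²
  Hence R(z) = 1 + z + 1/4z².

Solve |R(x)|<1 on ℝ⁻.
x=-1.5: |R|=0.0625
R=1: x+1/4x²=0 ⇒ x=−4=-4.0000; min R=1−1/(4·1/4)=0.0000>−1
Confirm numerically:
  x=-3.711: |R|=0.73188 <1
  x=-2.970: |R|=0.23523 <1
  x=-2.677: |R|=0.11458 <1
  x=-2.138: |R|=0.00476 <1
  x=-4.553: |R|=1.62945 >1
  x=-4.370: |R|=1.40423 >1
  x=-4.239: |R|=1.25328 >1
Interval (-4.0000, 0).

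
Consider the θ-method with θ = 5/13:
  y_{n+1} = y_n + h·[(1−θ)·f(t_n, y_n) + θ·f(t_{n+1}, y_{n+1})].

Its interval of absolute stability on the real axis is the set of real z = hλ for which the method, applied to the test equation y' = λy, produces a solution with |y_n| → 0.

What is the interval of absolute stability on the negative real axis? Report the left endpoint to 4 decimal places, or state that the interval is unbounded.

On y'=λy, z=hλ:
  y_{n+1} = y_n + z·[8/13·y_n + 5/13·y_{n+1}] ⇒ (1 − 5/13z)y_{n+1} = (1 + 8/13z)y_n
  Hence R(z) = (1 + 8/13z)/(1 − 5/13z).

Boundary: |R(x)|=1, x<0.
x=-0.58: |R|=0.5258
R=−1: 1+8/13x = −1+5/13x ⇒ -3/13x=2 ⇒ x=2/(-3/13)=-8.6667
Confirm numerically:
  x=-7.524: |R|=0.93228 <1
  x=-5.611: |R|=0.77671 <1
  x=-4.267: |R|=0.61558 <1
  x=-9.098: |R|=1.02212 >1
  x=-8.835: |R|=1.00883 >1
  x=-8.781: |R|=1.00603 >1
Interval (-8.6667, 0).

(-8.6667, 0).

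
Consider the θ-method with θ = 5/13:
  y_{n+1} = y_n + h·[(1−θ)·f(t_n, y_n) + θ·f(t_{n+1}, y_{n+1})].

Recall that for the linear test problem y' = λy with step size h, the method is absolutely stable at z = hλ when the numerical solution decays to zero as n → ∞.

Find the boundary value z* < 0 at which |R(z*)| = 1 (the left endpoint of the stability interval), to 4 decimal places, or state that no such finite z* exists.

left endpoint -8.6667.

Test eqn y'=λy, z=hλ:
  y_{n+1} = y_n + z·[8/13·y_n + 5/13·y_{n+1}] ⇒ (1 − 5/13z)y_{n+1} = (1 + 8/13z)y_n
  R(z) = (1 + 8/13z)/(1 − 5/13z).

Need |R(x)|<1, x<0.
x=-1.74: |R|=0.0424
R=−1: 1+8/13x = −1+5/13x ⇒ -3/13x=2 ⇒ x=2/(-3/13)=-8.6667
Confirm numerically:
  x=-8.438: |R|=0.98757 <1
  x=-8.233: |R|=0.97598 <1
  x=-5.163: |R|=0.72920 <1
  x=-3.902: |R|=0.56032 <1
  x=-8.995: |R|=1.01699 >1
  x=-8.843: |R|=1.00925 >1
  x=-8.737: |R|=1.00372 >1
So |R|<1 on (-8.6667, 0).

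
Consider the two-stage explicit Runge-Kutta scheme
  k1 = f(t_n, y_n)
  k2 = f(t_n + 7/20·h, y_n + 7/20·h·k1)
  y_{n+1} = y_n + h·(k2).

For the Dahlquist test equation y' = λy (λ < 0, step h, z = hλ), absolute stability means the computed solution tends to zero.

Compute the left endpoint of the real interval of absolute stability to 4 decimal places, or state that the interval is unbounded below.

Set f=λy, z=hλ:
  k1=λy_n ⇒ h·k1=z·y_n;  k2=λ(1+7/20z)y_n ⇒ h·k2=z(1+7/20z)y_n
  y_{n+1}/y_n = 1 + z(1+7/20z) = 1 + z + 7/20z²
  R(z) = 1 + z + 7/20z².

Boundary: |R(x)|=1, x<0.
x=-1.35: |R|=0.2879
R=1: x+7/20x²=0 ⇒ x=−20/7=-2.8571; min R=1−1/(4·7/20)=0.2857>−1
Confirm numerically:
  x=-2.197: |R|=0.49238 <1
  x=-1.681: |R|=0.30802 <1
  x=-1.582: |R|=0.29395 <1
  x=-3.143: |R|=1.31446 >1
  x=-3.031: |R|=1.18444 >1
Interval (-2.8571, 0).

z* = -2.8571.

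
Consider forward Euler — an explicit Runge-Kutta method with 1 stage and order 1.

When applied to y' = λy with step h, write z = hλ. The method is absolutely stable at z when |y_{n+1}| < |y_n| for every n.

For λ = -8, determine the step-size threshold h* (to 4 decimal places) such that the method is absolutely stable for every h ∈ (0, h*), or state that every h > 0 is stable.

Set f=λy, z=hλ:
  order 1, 1-stage ⇒ R(z)=1+z
  (e.g. R(-1.15)=-0.15000, |R|=0.15000)

Solve |R(x)|<1 on ℝ⁻.
x=-1.15: |R|=0.1500
|R(-1.6)|=0.6000 |R(-0.9)|=0.1000 |R(-0.89)|=0.1100
Bisect:
  x_lo=-2.6548 |R|=1.6548  x_hi=-0.1070 |R|=0.8930
  mid=-1.38090 |R|=0.38090 →hi
  mid=-2.01787 |R|=1.01787 →lo
  mid=-1.69938 |R|=0.69938 →hi
  mid=-1.85863 |R|=0.85863 →hi
  mid=-1.93825 |R|=0.93825 →hi
  mid=-1.97806 |R|=0.97806 →hi
  mid=-1.99796 |R|=0.99796 →hi
  mid=-2.00792 |R|=1.00792 →lo
  mid=-2.00294 |R|=1.00294 →lo
  mid=-2.00045 |R|=1.00045 →lo
  ...
  [-2.00014,-1.99998] ⇒ x*=-2.0000
Stable set (-2.0000, 0).

(-2.0000,0); λ=-8 ⇒ h* = 0.2500.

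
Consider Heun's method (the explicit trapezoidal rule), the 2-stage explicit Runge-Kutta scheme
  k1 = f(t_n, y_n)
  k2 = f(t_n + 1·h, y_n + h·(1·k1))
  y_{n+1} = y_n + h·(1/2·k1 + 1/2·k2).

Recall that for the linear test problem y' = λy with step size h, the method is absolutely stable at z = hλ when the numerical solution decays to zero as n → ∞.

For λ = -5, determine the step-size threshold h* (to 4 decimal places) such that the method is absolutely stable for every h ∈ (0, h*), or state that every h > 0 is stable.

(-2.0000,0); λ=-5 ⇒ h* = 0.4000.

On y'=λy, z=hλ:
  order 2, 2-stage ⇒ R(z)=1+z+z^2/2
  (e.g. R(-1.48)=0.61520, |R|=0.61520)

Find x<0 with |R(x)|<1.
x=-1.48: |R|=0.6152
|R(-1.74)|=0.7738 |R(-0.72)|=0.5392 |R(-0.66)|=0.5578
Bisect:
  x_lo=-2.6483 |R|=1.8585  x_hi=-0.3005 |R|=0.7446
  mid=-1.47444 |R|=0.61255 →hi
  mid=-2.06139 |R|=1.06327 →lo
  mid=-1.76791 |R|=0.79484 →hi
  mid=-1.91465 |R|=0.91829 →hi
  mid=-1.98802 |R|=0.98809 →hi
  mid=-2.02470 |R|=1.02501 →lo
  mid=-2.00636 |R|=1.00638 →lo
  ...
  [-2.00006,-1.99991] ⇒ x*=-2.0000
So |R|<1 on (-2.0000, 0).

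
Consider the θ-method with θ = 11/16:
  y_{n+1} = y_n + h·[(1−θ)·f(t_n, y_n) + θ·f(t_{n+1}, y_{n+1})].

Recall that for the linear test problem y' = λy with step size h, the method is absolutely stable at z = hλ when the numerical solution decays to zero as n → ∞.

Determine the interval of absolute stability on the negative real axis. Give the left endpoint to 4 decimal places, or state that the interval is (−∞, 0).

interval (−∞, 0).

Set f=λy, z=hλ:
  y_{n+1} = y_n + z·[5/16·y_n + 11/16·y_{n+1}] ⇒ (1 − 11/16z)y_{n+1} = (1 + 5/16z)y_n
  so R(z) = (1 + 5/16z)/(1 − 11/16z).

Solve |R(x)|<1 on ℝ⁻.
x=-0.82: |R|=0.4756
x=-2: |R|=0.1579
x=-10: |R|=0.2698
x=-100: |R|=0.4337
θ=11/16≥1/2 ⇒ |1+5/16x|<|1−11/16x| ∀x<0 ⇒ unbounded interval.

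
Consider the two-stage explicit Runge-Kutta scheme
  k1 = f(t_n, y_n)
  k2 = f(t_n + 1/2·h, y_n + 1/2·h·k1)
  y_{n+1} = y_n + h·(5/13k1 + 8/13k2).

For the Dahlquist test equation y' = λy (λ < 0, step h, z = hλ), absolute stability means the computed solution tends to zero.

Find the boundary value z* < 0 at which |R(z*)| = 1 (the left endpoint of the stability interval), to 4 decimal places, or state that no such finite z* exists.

With y'=λy (z=hλ):
  k1=λy_n ⇒ h·k1=z·y_n;  k2=λ(1+1/2z)y_n ⇒ h·k2=z(1+1/2z)y_n
  y_{n+1}/y_n = 1 + 5/13z + 8/13z(1+1/2z) = 1 + z + 4/13z²
  ⇒ R(z) = 1 + z + 4/13z².

Boundary: |R(x)|=1, x<0.
x=-1.34: |R|=0.2125
R=1: x+4/13x²=0 ⇒ x=−13/4=-3.2500; min R=1−1/(4·4/13)=0.1875>−1
Confirm numerically:
  x=-2.394: |R|=0.36946 <1
  x=-1.779: |R|=0.19480 <1
  x=-1.457: |R|=0.19618 <1
  x=-3.751: |R|=1.57823 >1
  x=-3.288: |R|=1.03844 >1
Stable set (-3.2500, 0).

z* = -3.2500.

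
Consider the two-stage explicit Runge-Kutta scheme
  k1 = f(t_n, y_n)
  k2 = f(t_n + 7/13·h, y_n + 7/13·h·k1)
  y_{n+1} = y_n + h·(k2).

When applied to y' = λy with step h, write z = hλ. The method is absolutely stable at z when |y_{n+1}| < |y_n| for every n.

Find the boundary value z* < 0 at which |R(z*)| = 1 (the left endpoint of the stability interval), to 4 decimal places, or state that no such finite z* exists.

left endpoint -1.8571.

On y'=λy, z=hλ:
  k1=λy_n ⇒ h·k1=z·y_n;  k2=λ(1+7/13z)y_n ⇒ h·k2=z(1+7/13z)y_n
  y_{n+1}/y_n = 1 + z(1+7/13z) = 1 + z + 7/13z²
  so R(z) = 1 + z + 7/13z².

Boundary: |R(x)|=1, x<0.
x=-1.67: |R|=0.8317
R=1: x+7/13x²=0 ⇒ x=−13/7=-1.8571; min R=1−1/(4·7/13)=0.5357>−1
Confirm numerically:
  x=-1.699: |R|=0.85532 <1
  x=-1.471: |R|=0.69415 <1
  x=-1.405: |R|=0.65794 <1
  x=-0.890: |R|=0.53652 <1
  x=-2.337: |R|=1.60384 >1
  x=-2.284: |R|=1.52497 >1
Stable set (-1.8571, 0).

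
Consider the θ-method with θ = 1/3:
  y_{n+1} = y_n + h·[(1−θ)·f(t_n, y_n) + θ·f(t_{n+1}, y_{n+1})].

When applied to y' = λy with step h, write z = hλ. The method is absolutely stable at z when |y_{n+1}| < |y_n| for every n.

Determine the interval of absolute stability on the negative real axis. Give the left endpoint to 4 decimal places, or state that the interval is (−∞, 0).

On y'=λy, z=hλ:
  y_{n+1} = y_n + z·[2/3·y_n + 1/3·y_{n+1}] ⇒ (1 − 1/3z)y_{n+1} = (1 + 2/3z)y_n
  Hence R(z) = (1 + 2/3z)/(1 − 1/3z).

Boundary: |R(x)|=1, x<0.
x=-1.14: |R|=0.1739
R=−1: 1+2/3x = −1+1/3x ⇒ -1/3x=2 ⇒ x=2/(-1/3)=-6.0000
Confirm numerically:
  x=-4.800: |R|=0.84615 <1
  x=-4.752: |R|=0.83901 <1
  x=-4.496: |R|=0.79936 <1
  x=-3.538: |R|=0.62343 <1
  x=-6.592: |R|=1.06172 >1
  x=-6.374: |R|=1.03990 >1
  x=-6.313: |R|=1.03361 >1
Interval (-6.0000, 0).

(-6.0000, 0).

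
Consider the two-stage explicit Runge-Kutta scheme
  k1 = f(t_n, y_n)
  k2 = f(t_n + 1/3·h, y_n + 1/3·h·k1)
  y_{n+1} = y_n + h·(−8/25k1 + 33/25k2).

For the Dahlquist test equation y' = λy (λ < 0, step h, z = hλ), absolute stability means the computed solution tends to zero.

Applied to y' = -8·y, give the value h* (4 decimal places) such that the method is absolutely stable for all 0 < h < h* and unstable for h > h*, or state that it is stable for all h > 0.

On y'=λy, z=hλ:
  k1=λy_n ⇒ h·k1=z·y_n;  k2=λ(1+1/3z)y_n ⇒ h·k2=z(1+1/3z)y_n
  y_{n+1}/y_n = 1 − 8/25z + 33/25z(1+1/3z) = 1 + z + 11/25z²
  Hence R(z) = 1 + z + 11/25z².

Need |R(x)|<1, x<0.
x=-1.34: |R|=0.4501
R=1: x+11/25x²=0 ⇒ x=−25/11=-2.2727; min R=1−1/(4·11/25)=0.4318>−1
Confirm numerically:
  x=-2.084: |R|=0.82694 <1
  x=-1.957: |R|=0.72813 <1
  x=-1.329: |R|=0.44815 <1
  x=-1.166: |R|=0.43220 <1
  x=-2.752: |R|=1.58034 >1
  x=-2.663: |R|=1.45729 >1
  x=-2.409: |R|=1.14444 >1
Interval (-2.2727, 0).

(-2.2727,0); λ=-8 ⇒ h* = (25/11)/8 = 0.2841.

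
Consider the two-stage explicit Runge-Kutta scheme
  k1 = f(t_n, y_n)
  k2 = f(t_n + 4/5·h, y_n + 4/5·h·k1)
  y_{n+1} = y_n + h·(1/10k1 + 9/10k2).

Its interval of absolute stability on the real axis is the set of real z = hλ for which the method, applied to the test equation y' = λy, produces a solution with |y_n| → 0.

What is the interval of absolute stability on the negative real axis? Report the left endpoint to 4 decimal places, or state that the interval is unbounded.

Test eqn y'=λy, z=hλ:
  k1=λy_n ⇒ h·k1=z·y_n;  k2=λ(1+4/5z)y_n ⇒ h·k2=z(1+4/5z)y_n
  y_{n+1}/y_n = 1 + 1/10z + 9/10z(1+4/5z) = 1 + z + 18/25z²
  R(z) = 1 + z + 18/25z².

Need |R(x)|<1, x<0.
x=-1.45: |R|=1.0638
R=1: x+18/25x²=0 ⇒ x=−25/18=-1.3889; min R=1−1/(4·18/25)=0.6528>−1
Confirm numerically:
  x=-1.104: |R|=0.77355 <1
  x=-0.831: |R|=0.66620 <1
  x=-0.651: |R|=0.65414 <1
  x=-0.630: |R|=0.65577 <1
  x=-1.621: |R|=1.27090 >1
  x=-1.489: |R|=1.10733 >1
  x=-1.423: |R|=1.03495 >1
Interval (-1.3889, 0).

z∈(-1.3889,0).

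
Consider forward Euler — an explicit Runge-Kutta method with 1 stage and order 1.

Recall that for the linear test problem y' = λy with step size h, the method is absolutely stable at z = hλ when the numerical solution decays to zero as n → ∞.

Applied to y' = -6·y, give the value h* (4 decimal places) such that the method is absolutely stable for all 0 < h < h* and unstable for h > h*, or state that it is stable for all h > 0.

With y'=λy (z=hλ):
  order 1, 1-stage ⇒ R(z)=1+z
  (e.g. R(-1.22)=-0.22000, |R|=0.22000)

Boundary: |R(x)|=1, x<0.
x=-1.22: |R|=0.2200
|R(-1.72)|=0.7200 |R(-0.83)|=0.1700
Bisect:
  x_lo=-2.5677 |R|=1.5677  x_hi=-0.3446 |R|=0.6554
  mid=-1.45617 |R|=0.45617 →hi
  mid=-2.01196 |R|=1.01196 →lo
  mid=-1.73406 |R|=0.73406 →hi
  mid=-1.87301 |R|=0.87301 →hi
  mid=-1.94248 |R|=0.94248 →hi
  mid=-1.97722 |R|=0.97722 →hi
  mid=-1.99459 |R|=0.99459 →hi
  mid=-2.00327 |R|=1.00327 →lo
  mid=-1.99893 |R|=0.99893 →hi
  ...
  [-2.00001,-1.99988] ⇒ x*=-2.0000
So |R|<1 on (-2.0000, 0).

(-2.0000,0); λ=-6 ⇒ h* = 0.3333.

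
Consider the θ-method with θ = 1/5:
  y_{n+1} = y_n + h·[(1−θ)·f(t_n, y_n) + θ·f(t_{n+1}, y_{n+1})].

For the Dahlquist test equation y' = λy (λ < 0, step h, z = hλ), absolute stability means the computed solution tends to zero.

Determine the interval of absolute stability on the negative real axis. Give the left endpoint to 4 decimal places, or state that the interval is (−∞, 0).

(-3.3333, 0).

With y'=λy (z=hλ):
  y_{n+1} = y_n + z·[4/5·y_n + 1/5·y_{n+1}] ⇒ (1 − 1/5z)y_{n+1} = (1 + 4/5z)y_n
  Hence R(z) = (1 + 4/5z)/(1 − 1/5z).

Solve |R(x)|<1 on ℝ⁻.
x=-1.52: |R|=0.1656
R=−1: 1+4/5x = −1+1/5x ⇒ -3/5x=2 ⇒ x=2/(-3/5)=-3.3333
Confirm numerically:
  x=-3.299: |R|=0.98759 <1
  x=-2.990: |R|=0.87109 <1
  x=-2.297: |R|=0.57393 <1
  x=-1.645: |R|=0.23777 <1
  x=-3.904: |R|=1.19227 >1
  x=-3.834: |R|=1.17002 >1
  x=-3.379: |R|=1.01635 >1
Stable set (-3.3333, 0).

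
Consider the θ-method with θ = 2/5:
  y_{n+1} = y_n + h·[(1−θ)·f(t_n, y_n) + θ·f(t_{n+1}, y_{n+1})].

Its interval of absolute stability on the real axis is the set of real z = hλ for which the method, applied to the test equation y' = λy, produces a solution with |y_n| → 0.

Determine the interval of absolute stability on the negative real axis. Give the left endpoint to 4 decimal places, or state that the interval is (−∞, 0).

(-10.0000, 0).

With y'=λy (z=hλ):
  y_{n+1} = y_n + z·[3/5·y_n + 2/5·y_{n+1}] ⇒ (1 − 2/5z)y_{n+1} = (1 + 3/5z)y_n
  Hence R(z) = (1 + 3/5z)/(1 − 2/5z).

Solve |R(x)|<1 on ℝ⁻.
x=-0.95: |R|=0.3116
R=−1: 1+3/5x = −1+2/5x ⇒ -1/5x=2 ⇒ x=2/(-1/5)=-10.0000
Confirm numerically:
  x=-7.724: |R|=0.88869 <1
  x=-5.705: |R|=0.73827 <1
  x=-4.578: |R|=0.61698 <1
  x=-10.516: |R|=1.01982 >1
  x=-10.511: |R|=1.01964 >1
  x=-10.307: |R|=1.01199 >1
Interval (-10.0000, 0).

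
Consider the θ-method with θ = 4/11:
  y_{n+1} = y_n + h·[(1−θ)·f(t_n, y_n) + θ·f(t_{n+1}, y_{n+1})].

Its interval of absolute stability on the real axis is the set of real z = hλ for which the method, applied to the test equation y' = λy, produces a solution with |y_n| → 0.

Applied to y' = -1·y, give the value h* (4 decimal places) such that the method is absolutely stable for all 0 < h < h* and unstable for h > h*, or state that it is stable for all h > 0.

Set f=λy, z=hλ:
  y_{n+1} = y_n + z·[7/11·y_n + 4/11·y_{n+1}] ⇒ (1 − 4/11z)y_{n+1} = (1 + 7/11z)y_n
  R(z) = (1 + 7/11z)/(1 − 4/11z).

Solve |R(x)|<1 on ℝ⁻.
x=-1.41: |R|=0.0679
R=−1: 1+7/11x = −1+4/11x ⇒ -3/11x=2 ⇒ x=2/(-3/11)=-7.3333
Confirm numerically:
  x=-6.496: |R|=0.93208 <1
  x=-4.202: |R|=0.66218 <1
  x=-2.966: |R|=0.42696 <1
  x=-7.664: |R|=1.02381 >1
  x=-7.641: |R|=1.02221 >1
Interval (-7.3333, 0).

(-7.3333,0); λ=-1 ⇒ h* = (22/3)/1 = 7.3333.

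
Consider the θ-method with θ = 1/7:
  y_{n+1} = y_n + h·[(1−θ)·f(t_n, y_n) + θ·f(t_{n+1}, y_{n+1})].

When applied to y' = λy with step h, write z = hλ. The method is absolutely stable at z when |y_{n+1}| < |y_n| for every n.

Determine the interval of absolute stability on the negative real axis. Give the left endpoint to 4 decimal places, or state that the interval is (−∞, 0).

z∈(-2.8000,0).

Test eqn y'=λy, z=hλ:
  y_{n+1} = y_n + z·[6/7·y_n + 1/7·y_{n+1}] ⇒ (1 − 1/7z)y_{n+1} = (1 + 6/7z)y_n
  R(z) = (1 + 6/7z)/(1 − 1/7z).

Boundary: |R(x)|=1, x<0.
x=-0.53: |R|=0.5073
R=−1: 1+6/7x = −1+1/7x ⇒ -5/7x=2 ⇒ x=2/(-5/7)=-2.8000
Confirm numerically:
  x=-2.169: |R|=0.65591 <1
  x=-1.580: |R|=0.28904 <1
  x=-1.141: |R|=0.01892 <1
  x=-3.378: |R|=1.27847 >1
  x=-3.174: |R|=1.18380 >1
  x=-3.077: |R|=1.13744 >1
Stable set (-2.8000, 0).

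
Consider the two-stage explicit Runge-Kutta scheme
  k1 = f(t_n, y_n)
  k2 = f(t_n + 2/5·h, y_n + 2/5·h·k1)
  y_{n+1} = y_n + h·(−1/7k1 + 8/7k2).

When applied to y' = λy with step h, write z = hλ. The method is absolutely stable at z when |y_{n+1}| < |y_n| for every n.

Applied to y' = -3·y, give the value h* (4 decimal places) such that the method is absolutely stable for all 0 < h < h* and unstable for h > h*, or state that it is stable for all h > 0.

With y'=λy (z=hλ):
  k1=λy_n ⇒ h·k1=z·y_n;  k2=λ(1+2/5z)y_n ⇒ h·k2=z(1+2/5z)y_n
  y_{n+1}/y_n = 1 − 1/7z + 8/7z(1+2/5z) = 1 + z + 16/35z²
  so R(z) = 1 + z + 16/35z².

Solve |R(x)|<1 on ℝ⁻.
x=-0.73: |R|=0.5136
R=1: x+16/35x²=0 ⇒ x=−35/16=-2.1875; min R=1−1/(4·16/35)=0.4531>−1
Confirm numerically:
  x=-1.455: |R|=0.51278 <1
  x=-1.149: |R|=0.45452 <1
  x=-1.055: |R|=0.45381 <1
  x=-0.888: |R|=0.47248 <1
  x=-2.737: |R|=1.68753 >1
  x=-2.514: |R|=1.37523 >1
  x=-2.240: |R|=1.05376 >1
So |R|<1 on (-2.1875, 0).

(-2.1875,0); λ=-3 ⇒ h* = (35/16)/3 = 0.7292.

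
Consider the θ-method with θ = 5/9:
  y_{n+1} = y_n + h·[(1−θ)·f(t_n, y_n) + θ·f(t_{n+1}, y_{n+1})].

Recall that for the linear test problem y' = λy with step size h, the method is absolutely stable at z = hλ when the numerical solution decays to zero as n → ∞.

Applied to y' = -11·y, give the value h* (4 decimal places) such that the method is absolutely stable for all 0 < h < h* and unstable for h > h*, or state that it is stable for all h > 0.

unbounded; (−∞, 0). Any h>0 works for λ=-11.

Test eqn y'=λy, z=hλ:
  y_{n+1} = y_n + z·[4/9·y_n + 5/9·y_{n+1}] ⇒ (1 − 5/9z)y_{n+1} = (1 + 4/9z)y_n
  Hence R(z) = (1 + 4/9z)/(1 − 5/9z).

Find x<0 with |R(x)|<1.
x=-1.31: |R|=0.2418
x=-2: |R|=0.0526
x=-10: |R|=0.5254
x=-100: |R|=0.7682
θ=5/9≥1/2 ⇒ |1+4/9x|<|1−5/9x| ∀x<0 ⇒ unbounded interval.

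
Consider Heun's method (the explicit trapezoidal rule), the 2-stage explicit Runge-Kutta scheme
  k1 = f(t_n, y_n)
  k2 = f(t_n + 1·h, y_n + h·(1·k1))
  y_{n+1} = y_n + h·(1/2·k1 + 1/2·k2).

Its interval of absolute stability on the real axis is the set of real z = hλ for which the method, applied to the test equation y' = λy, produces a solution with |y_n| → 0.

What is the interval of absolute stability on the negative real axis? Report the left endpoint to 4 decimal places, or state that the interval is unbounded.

z∈(-2.0000,0).

Test eqn y'=λy, z=hλ:
  order 2, 2-stage ⇒ R(z)=1+z+z^2/2
  (e.g. R(-0.45)=0.65125, |R|=0.65125)

Need |R(x)|<1, x<0.
x=-0.45: |R|=0.6512
|R(-2.32)|=1.3712 |R(-1.63)|=0.6985 |R(-0.93)|=0.5025
Bisect:
  x_lo=-2.7429 |R|=2.0188  x_hi=-0.3767 |R|=0.6943
  mid=-1.55978 |R|=0.65668 →hi
  mid=-2.15133 |R|=1.16278 →lo
  mid=-1.85556 |R|=0.86599 →hi
  mid=-2.00344 |R|=1.00345 →lo
  mid=-1.92950 |R|=0.93199 →hi
  mid=-1.96647 |R|=0.96703 →hi
  mid=-1.98496 |R|=0.98507 →hi
  mid=-1.99420 |R|=0.99422 →hi
  ...
  [-2.00012,-1.99998] ⇒ x*=-2.0000
Stable set (-2.0000, 0).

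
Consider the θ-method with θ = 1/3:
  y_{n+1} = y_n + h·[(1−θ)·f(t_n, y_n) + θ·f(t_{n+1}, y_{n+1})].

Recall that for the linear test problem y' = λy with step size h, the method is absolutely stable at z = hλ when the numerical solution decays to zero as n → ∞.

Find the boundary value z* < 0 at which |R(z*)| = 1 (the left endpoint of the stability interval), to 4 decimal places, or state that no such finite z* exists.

left endpoint -6.0000.

With y'=λy (z=hλ):
  y_{n+1} = y_n + z·[2/3·y_n + 1/3·y_{n+1}] ⇒ (1 − 1/3z)y_{n+1} = (1 + 2/3z)y_n
  Hence R(z) = (1 + 2/3z)/(1 − 1/3z).

Find x<0 with |R(x)|<1.
x=-1.11: |R|=0.1898
R=−1: 1+2/3x = −1+1/3x ⇒ -1/3x=2 ⇒ x=2/(-1/3)=-6.0000
Confirm numerically:
  x=-5.862: |R|=0.98443 <1
  x=-5.513: |R|=0.94279 <1
  x=-5.456: |R|=0.93567 <1
  x=-5.249: |R|=0.90896 <1
  x=-6.558: |R|=1.05838 >1
  x=-6.355: |R|=1.03795 >1
So |R|<1 on (-6.0000, 0).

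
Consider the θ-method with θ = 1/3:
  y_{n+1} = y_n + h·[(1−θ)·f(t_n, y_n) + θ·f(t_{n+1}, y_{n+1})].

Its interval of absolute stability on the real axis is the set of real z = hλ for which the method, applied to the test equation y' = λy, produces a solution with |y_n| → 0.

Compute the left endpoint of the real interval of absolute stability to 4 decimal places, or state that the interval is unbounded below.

Set f=λy, z=hλ:
  y_{n+1} = y_n + z·[2/3·y_n + 1/3·y_{n+1}] ⇒ (1 − 1/3z)y_{n+1} = (1 + 2/3z)y_n
  ⇒ R(z) = (1 + 2/3z)/(1 − 1/3z).

Need |R(x)|<1, x<0.
x=-0.97: |R|=0.2670
R=−1: 1+2/3x = −1+1/3x ⇒ -1/3x=2 ⇒ x=2/(-1/3)=-6.0000
Confirm numerically:
  x=-5.754: |R|=0.97190 <1
  x=-5.027: |R|=0.87878 <1
  x=-4.351: |R|=0.77568 <1
  x=-6.522: |R|=1.05482 >1
  x=-6.318: |R|=1.03413 >1
Interval (-6.0000, 0).

z* = -6.0000.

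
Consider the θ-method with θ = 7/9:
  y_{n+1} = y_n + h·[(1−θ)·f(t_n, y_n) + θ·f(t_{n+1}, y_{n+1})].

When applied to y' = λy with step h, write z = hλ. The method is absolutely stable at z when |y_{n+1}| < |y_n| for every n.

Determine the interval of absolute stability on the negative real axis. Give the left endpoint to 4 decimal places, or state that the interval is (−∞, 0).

Test eqn y'=λy, z=hλ:
  y_{n+1} = y_n + z·[2/9·y_n + 7/9·y_{n+1}] ⇒ (1 − 7/9z)y_{n+1} = (1 + 2/9z)y_n
  R(z) = (1 + 2/9z)/(1 − 7/9z).

Boundary: |R(x)|=1, x<0.
x=-0.37: |R|=0.7127
x=-2: |R|=0.2174
x=-10: |R|=0.1392
x=-100: |R|=0.2694
θ=7/9≥1/2 ⇒ |1+2/9x|<|1−7/9x| ∀x<0 ⇒ interval (−∞,0).

unbounded; (−∞, 0).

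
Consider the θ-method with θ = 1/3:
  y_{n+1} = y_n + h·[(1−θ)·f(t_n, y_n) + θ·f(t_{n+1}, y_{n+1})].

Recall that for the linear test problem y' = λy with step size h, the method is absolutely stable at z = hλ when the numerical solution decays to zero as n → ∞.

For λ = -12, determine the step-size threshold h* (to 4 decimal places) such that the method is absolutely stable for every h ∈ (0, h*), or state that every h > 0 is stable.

On y'=λy, z=hλ:
  y_{n+1} = y_n + z·[2/3·y_n + 1/3·y_{n+1}] ⇒ (1 − 1/3z)y_{n+1} = (1 + 2/3z)y_n
  so R(z) = (1 + 2/3z)/(1 − 1/3z).

Boundary: |R(x)|=1, x<0.
x=-1.21: |R|=0.1378
R=−1: 1+2/3x = −1+1/3x ⇒ -1/3x=2 ⇒ x=2/(-1/3)=-6.0000
Confirm numerically:
  x=-4.157: |R|=0.74249 <1
  x=-3.954: |R|=0.70578 <1
  x=-3.028: |R|=0.50697 <1
  x=-6.531: |R|=1.05571 >1
  x=-6.512: |R|=1.05383 >1
  x=-6.036: |R|=1.00398 >1
So |R|<1 on (-6.0000, 0).

(-6.0000,0); λ=-12 ⇒ h* = (6)/12 = 0.5000.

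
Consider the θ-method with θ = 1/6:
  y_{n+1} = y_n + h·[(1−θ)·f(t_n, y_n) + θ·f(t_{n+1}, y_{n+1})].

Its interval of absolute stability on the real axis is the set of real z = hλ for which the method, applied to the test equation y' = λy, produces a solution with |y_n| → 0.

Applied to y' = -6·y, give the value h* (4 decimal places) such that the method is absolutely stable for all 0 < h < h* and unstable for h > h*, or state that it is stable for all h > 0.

(-3.0000,0); λ=-6 ⇒ h* = (3)/6 = 0.5000.

With y'=λy (z=hλ):
  y_{n+1} = y_n + z·[5/6·y_n + 1/6·y_{n+1}] ⇒ (1 − 1/6z)y_{n+1} = (1 + 5/6z)y_n
  R(z) = (1 + 5/6z)/(1 − 1/6z).

Solve |R(x)|<1 on ℝ⁻.
x=-1.77: |R|=0.3668
R=−1: 1+5/6x = −1+1/6x ⇒ -2/3x=2 ⇒ x=2/(-2/3)=-3.0000
Confirm numerically:
  x=-2.706: |R|=0.86492 <1
  x=-2.483: |R|=0.75622 <1
  x=-1.351: |R|=0.10271 <1
  x=-3.483: |R|=1.20373 >1
  x=-3.111: |R|=1.04873 >1
  x=-3.099: |R|=1.04352 >1
So |R|<1 on (-3.0000, 0).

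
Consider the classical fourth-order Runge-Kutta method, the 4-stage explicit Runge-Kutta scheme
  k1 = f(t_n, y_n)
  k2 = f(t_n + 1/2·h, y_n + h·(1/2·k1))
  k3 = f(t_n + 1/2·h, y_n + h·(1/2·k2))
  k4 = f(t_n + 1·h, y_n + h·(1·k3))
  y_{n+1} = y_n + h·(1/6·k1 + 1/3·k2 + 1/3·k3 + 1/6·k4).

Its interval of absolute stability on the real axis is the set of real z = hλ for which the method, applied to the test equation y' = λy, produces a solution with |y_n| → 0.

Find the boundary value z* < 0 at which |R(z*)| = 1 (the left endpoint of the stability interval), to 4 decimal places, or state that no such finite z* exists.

z* = -2.7853.

Set f=λy, z=hλ:
  order 4, 4-stage ⇒ R(z)=1+z+z^2/2+z^3/6+z^4/24
  (e.g. R(-1.69)=0.27347, |R|=0.27347)

Solve |R(x)|<1 on ℝ⁻.
x=-1.69: |R|=0.2735
|R(-2.6)|=0.7547 |R(-1.8)|=0.2854 |R(-1.16)|=0.3281
Bisect:
  x_lo=-3.3936 |R|=2.3772  x_hi=-0.0644 |R|=0.9377
  mid=-1.72898 |R|=0.27663 →hi
  mid=-2.56129 |R|=0.71156 →hi
  mid=-2.97744 |R|=1.33051 →lo
  mid=-2.76936 |R|=0.97625 →hi
  mid=-2.87340 |R|=1.14117 →lo
  mid=-2.82138 |R|=1.05579 →lo
  mid=-2.79537 |R|=1.01530 →lo
  mid=-2.78237 |R|=0.99560 →hi
  mid=-2.78887 |R|=1.00541 →lo
  mid=-2.78562 |R|=1.00049 →lo
  ...
  [-2.78542,-2.78521] ⇒ x*=-2.7853
Stable set (-2.7853, 0).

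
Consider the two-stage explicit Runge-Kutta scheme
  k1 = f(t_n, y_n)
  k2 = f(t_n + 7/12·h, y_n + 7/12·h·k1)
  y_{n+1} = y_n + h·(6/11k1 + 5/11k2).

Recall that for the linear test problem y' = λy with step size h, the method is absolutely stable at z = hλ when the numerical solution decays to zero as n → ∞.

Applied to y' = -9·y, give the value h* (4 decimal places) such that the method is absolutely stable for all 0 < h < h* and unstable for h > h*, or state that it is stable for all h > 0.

Set f=λy, z=hλ:
  k1=λy_n ⇒ h·k1=z·y_n;  k2=λ(1+7/12z)y_n ⇒ h·k2=z(1+7/12z)y_n
  y_{n+1}/y_n = 1 + 6/11z + 5/11z(1+7/12z) = 1 + z + 35/132z²
  Hence R(z) = 1 + z + 35/132z².

Find x<0 with |R(x)|<1.
x=-1.56: |R|=0.0853
R=1: x+35/132x²=0 ⇒ x=−132/35=-3.7714; min R=1−1/(4·35/132)=0.0571>−1
Confirm numerically:
  x=-3.542: |R|=0.78453 <1
  x=-3.178: |R|=0.49995 <1
  x=-2.830: |R|=0.29357 <1
  x=-2.567: |R|=0.18021 <1
  x=-3.867: |R|=1.09799 >1
  x=-3.806: |R|=1.03489 >1
Interval (-3.7714, 0).

(-3.7714,0); λ=-9 ⇒ h* = (132/35)/9 = 0.4190.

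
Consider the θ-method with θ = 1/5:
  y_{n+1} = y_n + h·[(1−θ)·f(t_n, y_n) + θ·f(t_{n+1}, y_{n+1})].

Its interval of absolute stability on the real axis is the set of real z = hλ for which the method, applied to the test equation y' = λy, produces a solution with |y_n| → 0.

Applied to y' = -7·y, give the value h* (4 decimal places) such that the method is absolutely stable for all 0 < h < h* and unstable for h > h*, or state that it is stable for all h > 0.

With y'=λy (z=hλ):
  y_{n+1} = y_n + z·[4/5·y_n + 1/5·y_{n+1}] ⇒ (1 − 1/5z)y_{n+1} = (1 + 4/5z)y_n
  ⇒ R(z) = (1 + 4/5z)/(1 − 1/5z).

Need |R(x)|<1, x<0.
x=-0.72: |R|=0.3706
R=−1: 1+4/5x = −1+1/5x ⇒ -3/5x=2 ⇒ x=2/(-3/5)=-3.3333
Confirm numerically:
  x=-3.040: |R|=0.89055 <1
  x=-2.819: |R|=0.80266 <1
  x=-2.307: |R|=0.57862 <1
  x=-1.428: |R|=0.11077 <1
  x=-3.768: |R|=1.14872 >1
  x=-3.732: |R|=1.13697 >1
  x=-3.494: |R|=1.05675 >1
Stable set (-3.3333, 0).

(-3.3333,0); λ=-7 ⇒ h* = (10/3)/7 = 0.4762.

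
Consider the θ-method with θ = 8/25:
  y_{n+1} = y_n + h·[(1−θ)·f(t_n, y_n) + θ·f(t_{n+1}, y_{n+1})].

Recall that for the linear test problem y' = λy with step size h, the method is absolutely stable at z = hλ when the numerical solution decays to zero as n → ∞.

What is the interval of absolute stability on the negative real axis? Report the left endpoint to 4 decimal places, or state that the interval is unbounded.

(-5.5556, 0).

Test eqn y'=λy, z=hλ:
  y_{n+1} = y_n + z·[17/25·y_n + 8/25·y_{n+1}] ⇒ (1 − 8/25z)y_{n+1} = (1 + 17/25z)y_n
  Hence R(z) = (1 + 17/25z)/(1 − 8/25z).

Solve |R(x)|<1 on ℝ⁻.
x=-0.47: |R|=0.5914
R=−1: 1+17/25x = −1+8/25x ⇒ -9/25x=2 ⇒ x=2/(-9/25)=-5.5556
Confirm numerically:
  x=-4.211: |R|=0.79381 <1
  x=-3.728: |R|=0.69999 <1
  x=-2.749: |R|=0.46248 <1
  x=-2.328: |R|=0.33413 <1
  x=-5.870: |R|=1.03933 >1
  x=-5.861: |R|=1.03824 >1
Stable set (-5.5556, 0).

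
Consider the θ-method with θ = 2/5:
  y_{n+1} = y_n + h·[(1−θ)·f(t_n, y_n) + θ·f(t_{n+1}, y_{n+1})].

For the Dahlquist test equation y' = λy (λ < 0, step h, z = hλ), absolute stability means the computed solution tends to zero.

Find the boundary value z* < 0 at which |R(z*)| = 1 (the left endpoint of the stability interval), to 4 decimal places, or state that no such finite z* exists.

left endpoint -10.0000.

With y'=λy (z=hλ):
  y_{n+1} = y_n + z·[3/5·y_n + 2/5·y_{n+1}] ⇒ (1 − 2/5z)y_{n+1} = (1 + 3/5z)y_n
  so R(z) = (1 + 3/5z)/(1 − 2/5z).

Find x<0 with |R(x)|<1.
x=-1: |R|=0.2857
R=−1: 1+3/5x = −1+2/5x ⇒ -1/5x=2 ⇒ x=2/(-1/5)=-10.0000
Confirm numerically:
  x=-7.625: |R|=0.88272 <1
  x=-6.430: |R|=0.80011 <1
  x=-4.160: |R|=0.56156 <1
  x=-10.183: |R|=1.00721 >1
  x=-10.070: |R|=1.00278 >1
  x=-10.055: |R|=1.00219 >1
So |R|<1 on (-10.0000, 0).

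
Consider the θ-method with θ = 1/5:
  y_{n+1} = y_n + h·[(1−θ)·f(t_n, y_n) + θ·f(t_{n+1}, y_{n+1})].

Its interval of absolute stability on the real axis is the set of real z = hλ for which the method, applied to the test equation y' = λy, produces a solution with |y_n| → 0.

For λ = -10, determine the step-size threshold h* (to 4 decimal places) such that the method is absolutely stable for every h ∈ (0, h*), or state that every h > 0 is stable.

(-3.3333,0); λ=-10 ⇒ h* = (10/3)/10 = 0.3333.

Test eqn y'=λy, z=hλ:
  y_{n+1} = y_n + z·[4/5·y_n + 1/5·y_{n+1}] ⇒ (1 − 1/5z)y_{n+1} = (1 + 4/5z)y_n
  ⇒ R(z) = (1 + 4/5z)/(1 − 1/5z).

Solve |R(x)|<1 on ℝ⁻.
x=-1.76: |R|=0.3018
R=−1: 1+4/5x = −1+1/5x ⇒ -3/5x=2 ⇒ x=2/(-3/5)=-3.3333
Confirm numerically:
  x=-1.875: |R|=0.36364 <1
  x=-1.656: |R|=0.24399 <1
  x=-1.406: |R|=0.09741 <1
  x=-3.699: |R|=1.12611 >1
  x=-3.353: |R|=1.00706 >1
Stable set (-3.3333, 0).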